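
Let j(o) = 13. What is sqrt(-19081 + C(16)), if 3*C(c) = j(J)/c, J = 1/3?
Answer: 5*I*sqrt(109905)/12 ≈ 138.13*I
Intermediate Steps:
J = 1/3 ≈ 0.33333
C(c) = 13/(3*c) (C(c) = (13/c)/3 = 13/(3*c))
sqrt(-19081 + C(16)) = sqrt(-19081 + (13/3)/16) = sqrt(-19081 + (13/3)*(1/16)) = sqrt(-19081 + 13/48) = sqrt(-915875/48) = 5*I*sqrt(109905)/12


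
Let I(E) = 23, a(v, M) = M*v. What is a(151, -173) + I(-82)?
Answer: -26100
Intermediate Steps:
a(151, -173) + I(-82) = -173*151 + 23 = -26123 + 23 = -26100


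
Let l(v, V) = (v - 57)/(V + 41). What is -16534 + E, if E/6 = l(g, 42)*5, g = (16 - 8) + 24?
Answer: -1373072/83 ≈ -16543.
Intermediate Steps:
g = 32 (g = 8 + 24 = 32)
l(v, V) = (-57 + v)/(41 + V)
E = -750/83 (E = 6*(((-57 + 32)/(41 + 42))*5) = 6*((-25/83)*5) = 6*(((1/83)*(-25))*5) = 6*(-25/83*5) = 6*(-125/83) = -750/83 ≈ -9.0361)
-16534 + E = -16534 - 750/83 = -1373072/83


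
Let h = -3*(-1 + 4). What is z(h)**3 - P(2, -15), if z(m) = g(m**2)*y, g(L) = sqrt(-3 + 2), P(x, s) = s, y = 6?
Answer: 15 - 216*I ≈ 15.0 - 216.0*I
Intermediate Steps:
g(L) = I (g(L) = sqrt(-1) = I)
h = -9 (h = -3*3 = -9)
z(m) = 6*I (z(m) = I*6 = 6*I)
z(h)**3 - P(2, -15) = (6*I)**3 - 1*(-15) = -216*I + 15 = 15 - 216*I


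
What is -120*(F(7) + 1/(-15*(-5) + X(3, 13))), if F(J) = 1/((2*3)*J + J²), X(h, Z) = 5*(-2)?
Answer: -288/91 ≈ -3.1648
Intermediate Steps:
X(h, Z) = -10
F(J) = 1/(J² + 6*J) (F(J) = 1/(6*J + J²) = 1/(J² + 6*J))
-120*(F(7) + 1/(-15*(-5) + X(3, 13))) = -120*(1/(7*(6 + 7)) + 1/(-15*(-5) - 10)) = -120*((⅐)/13 + 1/(75 - 10)) = -120*((⅐)*(1/13) + 1/65) = -120*(1/91 + 1/65) = -120*12/455 = -288/91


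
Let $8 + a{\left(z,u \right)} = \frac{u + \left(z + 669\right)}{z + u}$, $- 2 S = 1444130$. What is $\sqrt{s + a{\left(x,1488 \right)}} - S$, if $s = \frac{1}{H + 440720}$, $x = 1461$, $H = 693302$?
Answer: $722065 + \frac{i \sqrt{8416668299598049618}}{1114743626} \approx 7.2207 \cdot 10^{5} + 2.6025 i$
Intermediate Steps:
$S = -722065$ ($S = \left(- \frac{1}{2}\right) 1444130 = -722065$)
$s = \frac{1}{1134022}$ ($s = \frac{1}{693302 + 440720} = \frac{1}{1134022} \approx 8.8182 \cdot 10^{-7}$)
$a{\left(z,u \right)} = -8 + \frac{669 + u + z}{u + z}$ ($a{\left(z,u \right)} = -8 + \frac{u + \left(z + 669\right)}{z + u} = -8 + \frac{u + \left(669 + z\right)}{u + z} = -8 + \frac{669 + u + z}{u + z}$)
$\sqrt{s + a{\left(x,1488 \right)}} - S = \sqrt{\frac{1}{1134022} + \frac{669 - 10416 - 10227}{1488 + 1461}} - -722065 = \sqrt{\frac{1}{1134022} + \frac{669 - 10416 - 10227}{2949}} + 722065 = \sqrt{\frac{1}{1134022} + \frac{1}{2949} \left(-19974\right)} + 722065 = \sqrt{\frac{1}{1134022} - \frac{6658}{983}} + 722065 = \sqrt{- \frac{7550317493}{1114743626}} + 722065 = \frac{i \sqrt{8416668299598049618}}{1114743626} + 722065 = 722065 + \frac{i \sqrt{8416668299598049618}}{1114743626}$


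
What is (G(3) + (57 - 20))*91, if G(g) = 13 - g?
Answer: 4277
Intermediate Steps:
(G(3) + (57 - 20))*91 = ((13 - 1*3) + (57 - 20))*91 = ((13 - 3) + 37)*91 = (10 + 37)*91 = 47*91 = 4277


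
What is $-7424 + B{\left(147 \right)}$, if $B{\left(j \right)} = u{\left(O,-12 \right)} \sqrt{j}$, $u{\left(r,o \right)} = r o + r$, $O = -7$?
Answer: $-7424 + 539 \sqrt{3} \approx -6490.4$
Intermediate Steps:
$u{\left(r,o \right)} = r + o r$ ($u{\left(r,o \right)} = o r + r = r + o r$)
$B{\left(j \right)} = 77 \sqrt{j}$ ($B{\left(j \right)} = - 7 \left(1 - 12\right) \sqrt{j} = \left(-7\right) \left(-11\right) \sqrt{j} = 77 \sqrt{j}$)
$-7424 + B{\left(147 \right)} = -7424 + 77 \sqrt{147} = -7424 + 77 \cdot 7 \sqrt{3} = -7424 + 539 \sqrt{3}$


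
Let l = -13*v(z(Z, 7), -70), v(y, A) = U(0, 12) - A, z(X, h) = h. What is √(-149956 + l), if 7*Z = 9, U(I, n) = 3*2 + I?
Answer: 4*I*√9434 ≈ 388.52*I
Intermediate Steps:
U(I, n) = 6 + I
Z = 9/7 (Z = (⅐)*9 = 9/7 ≈ 1.2857)
v(y, A) = 6 - A (v(y, A) = (6 + 0) - A = 6 - A)
l = -988 (l = -13*(6 - 1*(-70)) = -13*(6 + 70) = -13*76 = -988)
√(-149956 + l) = √(-149956 - 988) = √(-150944) = 4*I*√9434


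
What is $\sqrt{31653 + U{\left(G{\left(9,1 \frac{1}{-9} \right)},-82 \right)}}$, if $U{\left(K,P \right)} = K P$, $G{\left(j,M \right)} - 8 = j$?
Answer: $\sqrt{30259} \approx 173.95$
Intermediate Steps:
$G{\left(j,M \right)} = 8 + j$
$\sqrt{31653 + U{\left(G{\left(9,1 \frac{1}{-9} \right)},-82 \right)}} = \sqrt{31653 + \left(8 + 9\right) \left(-82\right)} = \sqrt{31653 + 17 \left(-82\right)} = \sqrt{31653 - 1394} = \sqrt{30259}$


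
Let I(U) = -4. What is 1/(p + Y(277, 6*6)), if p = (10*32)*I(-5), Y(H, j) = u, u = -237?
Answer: -1/1517 ≈ -0.00065920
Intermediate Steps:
Y(H, j) = -237
p = -1280 (p = (10*32)*(-4) = 320*(-4) = -1280)
1/(p + Y(277, 6*6)) = 1/(-1280 - 237) = 1/(-1517) = -1/1517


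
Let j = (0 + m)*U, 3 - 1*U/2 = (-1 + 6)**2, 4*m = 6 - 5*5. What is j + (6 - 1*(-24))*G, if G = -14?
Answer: -211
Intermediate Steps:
m = -19/4 (m = (6 - 5*5)/4 = (6 - 25)/4 = (1/4)*(-19) = -19/4 ≈ -4.7500)
U = -44 (U = 6 - 2*(-1 + 6)**2 = 6 - 2*5**2 = 6 - 2*25 = 6 - 50 = -44)
j = 209 (j = (0 - 19/4)*(-44) = -19/4*(-44) = 209)
j + (6 - 1*(-24))*G = 209 + (6 - 1*(-24))*(-14) = 209 + (6 + 24)*(-14) = 209 + 30*(-14) = 209 - 420 = -211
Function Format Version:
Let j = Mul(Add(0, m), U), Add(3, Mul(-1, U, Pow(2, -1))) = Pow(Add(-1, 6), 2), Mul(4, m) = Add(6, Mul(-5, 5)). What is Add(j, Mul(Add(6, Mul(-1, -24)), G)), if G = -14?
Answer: -211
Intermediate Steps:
m = Rational(-19, 4) (m = Mul(Rational(1, 4), Add(6, Mul(-5, 5))) = Mul(Rational(1, 4), Add(6, -25)) = Mul(Rational(1, 4), -19) = Rational(-19, 4) ≈ -4.7500)
U = -44 (U = Add(6, Mul(-2, Pow(Add(-1, 6), 2))) = Add(6, Mul(-2, Pow(5, 2))) = Add(6, Mul(-2, 25)) = Add(6, -50) = -44)
j = 209 (j = Mul(Add(0, Rational(-19, 4)), -44) = Mul(Rational(-19, 4), -44) = 209)
Add(j, Mul(Add(6, Mul(-1, -24)), G)) = Add(209, Mul(Add(6, Mul(-1, -24)), -14)) = Add(209, Mul(Add(6, 24), -14)) = Add(209, Mul(30, -14)) = Add(209, -420) = -211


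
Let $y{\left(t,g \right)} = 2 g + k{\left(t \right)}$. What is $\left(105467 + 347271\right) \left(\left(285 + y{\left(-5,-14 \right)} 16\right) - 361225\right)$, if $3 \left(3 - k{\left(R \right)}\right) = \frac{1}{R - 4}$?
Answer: $- \frac{4416986177032}{27} \approx -1.6359 \cdot 10^{11}$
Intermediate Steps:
$k{\left(R \right)} = 3 - \frac{1}{3 \left(-4 + R\right)}$ ($k{\left(R \right)} = 3 - \frac{1}{3 \left(R - 4\right)} = 3 - \frac{1}{3 \left(-4 + R\right)}$)
$y{\left(t,g \right)} = 2 g + \frac{-37 + 9 t}{3 \left(-4 + t\right)}$
$\left(105467 + 347271\right) \left(\left(285 + y{\left(-5,-14 \right)} 16\right) - 361225\right) = \left(105467 + 347271\right) \left(\left(285 + \frac{-37 + 9 \left(-5\right) + 6 \left(-14\right) \left(-4 - 5\right)}{3 \left(-4 - 5\right)} 16\right) - 361225\right) = 452738 \left(\left(285 + \frac{-37 - 45 + 6 \left(-14\right) \left(-9\right)}{3 \left(-9\right)} 16\right) - 361225\right) = 452738 \left(\left(285 + \frac{1}{3} \left(- \frac{1}{9}\right) \left(-37 - 45 + 756\right) 16\right) - 361225\right) = 452738 \left(\left(285 + \frac{1}{3} \left(- \frac{1}{9}\right) 674 \cdot 16\right) - 361225\right) = 452738 \left(\left(285 - \frac{10784}{27}\right) - 361225\right) = 452738 \left(- \frac{3089}{27} - 361225\right) = 452738 \left(- \frac{9756164}{27}\right) = - \frac{4416986177032}{27}$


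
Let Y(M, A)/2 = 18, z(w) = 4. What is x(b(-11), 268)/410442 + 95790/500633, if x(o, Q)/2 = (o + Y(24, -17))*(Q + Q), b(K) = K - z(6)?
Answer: 125837038/511146293 ≈ 0.24619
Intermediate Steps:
Y(M, A) = 36 (Y(M, A) = 2*18 = 36)
b(K) = -4 + K (b(K) = K - 1*4 = K - 4 = -4 + K)
x(o, Q) = 4*Q*(36 + o) (x(o, Q) = 2*((o + 36)*(Q + Q)) = 2*((36 + o)*(2*Q)) = 2*(2*Q*(36 + o)) = 4*Q*(36 + o))
x(b(-11), 268)/410442 + 95790/500633 = (4*268*(36 + (-4 - 11)))/410442 + 95790/500633 = (4*268*(36 - 15))*(1/410442) + 95790*(1/500633) = (4*268*21)*(1/410442) + 95790/500633 = 22512*(1/410442) + 95790/500633 = 56/1021 + 95790/500633 = 125837038/511146293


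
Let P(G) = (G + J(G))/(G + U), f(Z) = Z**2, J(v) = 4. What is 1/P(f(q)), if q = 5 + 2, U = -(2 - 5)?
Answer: 52/53 ≈ 0.98113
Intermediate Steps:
U = 3 (U = -1*(-3) = 3)
q = 7
P(G) = (4 + G)/(3 + G) (P(G) = (G + 4)/(G + 3) = (4 + G)/(3 + G))
1/P(f(q)) = 1/((4 + 7**2)/(3 + 7**2)) = 1/((4 + 49)/(3 + 49)) = 1/(53/52) = 52/53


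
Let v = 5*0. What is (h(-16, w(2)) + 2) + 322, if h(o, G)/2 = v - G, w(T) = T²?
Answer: 316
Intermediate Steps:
v = 0
h(o, G) = -2*G (h(o, G) = 2*(0 - G) = 2*(-G) = -2*G)
(h(-16, w(2)) + 2) + 322 = (-2*2² + 2) + 322 = (-2*4 + 2) + 322 = (-8 + 2) + 322 = -6 + 322 = 316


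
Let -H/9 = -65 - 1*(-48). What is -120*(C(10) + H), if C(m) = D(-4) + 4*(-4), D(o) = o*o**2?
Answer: -8760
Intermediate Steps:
D(o) = o**3
C(m) = -80 (C(m) = (-4)**3 + 4*(-4) = -64 - 16 = -80)
H = 153 (H = -9*(-65 - 1*(-48)) = -9*(-65 + 48) = -9*(-17) = 153)
-120*(C(10) + H) = -120*(-80 + 153) = -120*73 = -8760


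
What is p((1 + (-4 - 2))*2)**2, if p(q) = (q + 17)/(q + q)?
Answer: 49/400 ≈ 0.12250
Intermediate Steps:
p(q) = (17 + q)/(2*q) (p(q) = (17 + q)/((2*q)) = (17 + q)*(1/(2*q)) = (17 + q)/(2*q))
p((1 + (-4 - 2))*2)**2 = ((17 + (1 + (-4 - 2))*2)/(2*(((1 + (-4 - 2))*2))))**2 = ((17 + (1 - 6)*2)/(2*(((1 - 6)*2))))**2 = ((17 - 5*2)/(2*((-5*2))))**2 = ((1/2)*(17 - 10)/(-10))**2 = ((1/2)*(-1/10)*7)**2 = (-7/20)**2 = 49/400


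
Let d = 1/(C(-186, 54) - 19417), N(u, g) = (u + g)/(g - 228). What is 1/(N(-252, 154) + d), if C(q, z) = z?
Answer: 716431/948750 ≈ 0.75513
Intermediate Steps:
N(u, g) = (g + u)/(-228 + g)
d = -1/19363 (d = 1/(54 - 19417) = 1/(-19363) = -1/19363 ≈ -5.1645e-5)
1/(N(-252, 154) + d) = 1/((154 - 252)/(-228 + 154) - 1/19363) = 1/(-98/(-74) - 1/19363) = 1/(-1/74*(-98) - 1/19363) = 1/(49/37 - 1/19363) = 1/(948750/716431) = 716431/948750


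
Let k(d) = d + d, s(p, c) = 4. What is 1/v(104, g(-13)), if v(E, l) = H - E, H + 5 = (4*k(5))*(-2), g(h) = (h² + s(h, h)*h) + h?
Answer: -1/189 ≈ -0.0052910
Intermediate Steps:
k(d) = 2*d
g(h) = h² + 5*h (g(h) = (h² + 4*h) + h = h² + 5*h)
H = -85 (H = -5 + (4*(2*5))*(-2) = -5 + (4*10)*(-2) = -5 + 40*(-2) = -5 - 80 = -85)
v(E, l) = -85 - E
1/v(104, g(-13)) = 1/(-85 - 1*104) = 1/(-85 - 104) = 1/(-189) = -1/189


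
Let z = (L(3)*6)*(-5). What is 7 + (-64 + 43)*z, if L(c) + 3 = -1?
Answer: -2513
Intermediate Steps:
L(c) = -4 (L(c) = -3 - 1 = -4)
z = 120 (z = -4*6*(-5) = -24*(-5) = 120)
7 + (-64 + 43)*z = 7 + (-64 + 43)*120 = 7 - 21*120 = 7 - 2520 = -2513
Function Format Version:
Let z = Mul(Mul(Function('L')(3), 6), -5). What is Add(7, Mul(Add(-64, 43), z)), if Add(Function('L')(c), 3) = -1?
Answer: -2513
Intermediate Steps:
Function('L')(c) = -4 (Function('L')(c) = Add(-3, -1) = -4)
z = 120 (z = Mul(Mul(-4, 6), -5) = Mul(-24, -5) = 120)
Add(7, Mul(Add(-64, 43), z)) = Add(7, Mul(Add(-64, 43), 120)) = Add(7, Mul(-21, 120)) = Add(7, -2520) = -2513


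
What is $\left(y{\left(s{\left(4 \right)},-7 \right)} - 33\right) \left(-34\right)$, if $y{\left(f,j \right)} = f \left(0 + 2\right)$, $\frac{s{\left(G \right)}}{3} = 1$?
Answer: $918$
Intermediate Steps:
$s{\left(G \right)} = 3$ ($s{\left(G \right)} = 3 \cdot 1 = 3$)
$y{\left(f,j \right)} = 2 f$ ($y{\left(f,j \right)} = f 2 = 2 f$)
$\left(y{\left(s{\left(4 \right)},-7 \right)} - 33\right) \left(-34\right) = \left(2 \cdot 3 - 33\right) \left(-34\right) = \left(6 - 33\right) \left(-34\right) = \left(-27\right) \left(-34\right) = 918$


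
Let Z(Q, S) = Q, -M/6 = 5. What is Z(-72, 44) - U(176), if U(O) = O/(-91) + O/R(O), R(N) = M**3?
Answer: -21516998/307125 ≈ -70.059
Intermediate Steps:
M = -30 (M = -6*5 = -30)
R(N) = -27000 (R(N) = (-30)**3 = -27000)
U(O) = -27091*O/2457000 (U(O) = O/(-91) + O/(-27000) = O*(-1/91) + O*(-1/27000) = -O/91 - O/27000 = -27091*O/2457000)
Z(-72, 44) - U(176) = -72 - (-27091)*176/2457000 = -72 - 1*(-596002/307125) = -72 + 596002/307125 = -21516998/307125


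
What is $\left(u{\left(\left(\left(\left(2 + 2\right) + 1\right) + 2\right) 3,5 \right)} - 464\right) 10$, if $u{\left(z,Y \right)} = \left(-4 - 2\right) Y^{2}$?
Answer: $-6140$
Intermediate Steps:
$u{\left(z,Y \right)} = - 6 Y^{2}$
$\left(u{\left(\left(\left(\left(2 + 2\right) + 1\right) + 2\right) 3,5 \right)} - 464\right) 10 = \left(- 6 \cdot 5^{2} - 464\right) 10 = \left(\left(-6\right) 25 - 464\right) 10 = \left(-150 - 464\right) 10 = \left(-614\right) 10 = -6140$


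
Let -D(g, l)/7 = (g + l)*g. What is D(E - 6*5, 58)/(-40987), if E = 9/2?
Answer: -1365/9644 ≈ -0.14154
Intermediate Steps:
E = 9/2 (E = 9*(½) = 9/2 ≈ 4.5000)
D(g, l) = -7*g*(g + l) (D(g, l) = -7*(g + l)*g = -7*g*(g + l))
D(E - 6*5, 58)/(-40987) = -7*(9/2 - 6*5)*((9/2 - 6*5) + 58)/(-40987) = -7*(9/2 - 30)*((9/2 - 30) + 58)*(-1/40987) = -7*(-51/2)*(-51/2 + 58)*(-1/40987) = -7*(-51/2)*65/2*(-1/40987) = (23205/4)*(-1/40987) = -1365/9644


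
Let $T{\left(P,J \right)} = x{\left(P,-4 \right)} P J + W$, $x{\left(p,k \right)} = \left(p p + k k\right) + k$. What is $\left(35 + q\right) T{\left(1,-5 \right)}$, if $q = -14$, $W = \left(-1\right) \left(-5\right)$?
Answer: $-1260$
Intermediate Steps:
$x{\left(p,k \right)} = k + k^{2} + p^{2}$ ($x{\left(p,k \right)} = \left(p^{2} + k^{2}\right) + k = \left(k^{2} + p^{2}\right) + k = k + k^{2} + p^{2}$)
$W = 5$
$T{\left(P,J \right)} = 5 + J P \left(12 + P^{2}\right)$ ($T{\left(P,J \right)} = \left(-4 + \left(-4\right)^{2} + P^{2}\right) P J + 5 = \left(-4 + 16 + P^{2}\right) P J + 5 = \left(12 + P^{2}\right) P J + 5 = P \left(12 + P^{2}\right) J + 5 = J P \left(12 + P^{2}\right) + 5 = 5 + J P \left(12 + P^{2}\right)$)
$\left(35 + q\right) T{\left(1,-5 \right)} = \left(35 - 14\right) \left(5 - 5 \left(12 + 1^{2}\right)\right) = 21 \left(5 - 5 \left(12 + 1\right)\right) = 21 \left(5 - 5 \cdot 13\right) = 21 \left(5 - 65\right) = 21 \left(-60\right) = -1260$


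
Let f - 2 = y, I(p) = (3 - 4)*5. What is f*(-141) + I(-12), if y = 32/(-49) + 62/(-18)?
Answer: 42740/147 ≈ 290.75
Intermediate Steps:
I(p) = -5 (I(p) = -1*5 = -5)
y = -1807/441 (y = 32*(-1/49) + 62*(-1/18) = -32/49 - 31/9 = -1807/441 ≈ -4.0975)
f = -925/441 (f = 2 - 1807/441 = -925/441 ≈ -2.0975)
f*(-141) + I(-12) = -925/441*(-141) - 5 = 43475/147 - 5 = 42740/147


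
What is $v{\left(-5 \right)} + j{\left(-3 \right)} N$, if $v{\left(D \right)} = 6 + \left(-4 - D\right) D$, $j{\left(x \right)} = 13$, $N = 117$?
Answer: $1522$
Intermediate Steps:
$v{\left(D \right)} = 6 + D \left(-4 - D\right)$
$v{\left(-5 \right)} + j{\left(-3 \right)} N = \left(6 - \left(-5\right)^{2} - -20\right) + 13 \cdot 117 = \left(6 - 25 + 20\right) + 1521 = 1 + 1521 = 1522$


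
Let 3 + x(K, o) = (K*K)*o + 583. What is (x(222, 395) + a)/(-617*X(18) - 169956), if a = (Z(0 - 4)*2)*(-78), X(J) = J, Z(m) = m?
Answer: -9734192/90531 ≈ -107.52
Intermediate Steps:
x(K, o) = 580 + o*K² (x(K, o) = -3 + ((K*K)*o + 583) = -3 + (K²*o + 583) = -3 + (o*K² + 583) = -3 + (583 + o*K²) = 580 + o*K²)
a = 624 (a = ((0 - 4)*2)*(-78) = -4*2*(-78) = -8*(-78) = 624)
(x(222, 395) + a)/(-617*X(18) - 169956) = ((580 + 395*222²) + 624)/(-617*18 - 169956) = ((580 + 395*49284) + 624)/(-11106 - 169956) = ((580 + 19467180) + 624)/(-181062) = (19467760 + 624)*(-1/181062) = 19468384*(-1/181062) = -9734192/90531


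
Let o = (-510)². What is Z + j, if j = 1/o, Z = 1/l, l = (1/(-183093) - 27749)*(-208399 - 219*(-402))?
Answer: 305779727626919/79527113851028166900 ≈ 3.8450e-6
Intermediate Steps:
l = 611511832764538/183093 (l = (-1/183093 - 27749)*(-208399 + 88038) = -5080647658/183093*(-120361) = 611511832764538/183093 ≈ 3.3399e+9)
o = 260100
Z = 183093/611511832764538 (Z = 1/(611511832764538/183093) = 183093/611511832764538 ≈ 2.9941e-10)
j = 1/260100 ≈ 3.8447e-6
Z + j = 183093/611511832764538 + 1/260100 = 305779727626919/79527113851028166900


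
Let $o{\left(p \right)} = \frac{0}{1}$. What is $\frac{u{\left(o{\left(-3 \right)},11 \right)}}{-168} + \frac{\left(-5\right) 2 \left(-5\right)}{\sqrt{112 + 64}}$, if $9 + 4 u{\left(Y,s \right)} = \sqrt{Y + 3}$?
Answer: $\frac{3}{224} - \frac{\sqrt{3}}{672} + \frac{25 \sqrt{11}}{22} \approx 3.7797$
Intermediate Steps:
$o{\left(p \right)} = 0$ ($o{\left(p \right)} = 0 \cdot 1 = 0$)
$u{\left(Y,s \right)} = - \frac{9}{4} + \frac{\sqrt{3 + Y}}{4}$ ($u{\left(Y,s \right)} = - \frac{9}{4} + \frac{\sqrt{Y + 3}}{4} = - \frac{9}{4} + \frac{\sqrt{3 + Y}}{4}$)
$\frac{u{\left(o{\left(-3 \right)},11 \right)}}{-168} + \frac{\left(-5\right) 2 \left(-5\right)}{\sqrt{112 + 64}} = \frac{- \frac{9}{4} + \frac{\sqrt{3 + 0}}{4}}{-168} + \frac{\left(-5\right) 2 \left(-5\right)}{\sqrt{112 + 64}} = \left(- \frac{9}{4} + \frac{\sqrt{3}}{4}\right) \left(- \frac{1}{168}\right) + \frac{\left(-10\right) \left(-5\right)}{\sqrt{176}} = \left(\frac{3}{224} - \frac{\sqrt{3}}{672}\right) + \frac{50}{4 \sqrt{11}} = \left(\frac{3}{224} - \frac{\sqrt{3}}{672}\right) + 50 \frac{\sqrt{11}}{44} = \left(\frac{3}{224} - \frac{\sqrt{3}}{672}\right) + \frac{25 \sqrt{11}}{22} = \frac{3}{224} - \frac{\sqrt{3}}{672} + \frac{25 \sqrt{11}}{22}$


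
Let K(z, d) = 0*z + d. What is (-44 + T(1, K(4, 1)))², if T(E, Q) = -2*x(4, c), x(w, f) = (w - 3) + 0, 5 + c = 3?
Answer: 2116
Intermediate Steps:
c = -2 (c = -5 + 3 = -2)
x(w, f) = -3 + w (x(w, f) = (-3 + w) + 0 = -3 + w)
K(z, d) = d (K(z, d) = 0 + d = d)
T(E, Q) = -2 (T(E, Q) = -2*(-3 + 4) = -2*1 = -2)
(-44 + T(1, K(4, 1)))² = (-44 - 2)² = (-46)² = 2116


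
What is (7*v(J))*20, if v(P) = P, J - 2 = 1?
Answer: 420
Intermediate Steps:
J = 3 (J = 2 + 1 = 3)
(7*v(J))*20 = (7*3)*20 = 21*20 = 420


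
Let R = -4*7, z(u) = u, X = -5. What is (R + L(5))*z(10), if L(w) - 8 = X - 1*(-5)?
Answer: -200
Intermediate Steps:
R = -28
L(w) = 8 (L(w) = 8 + (-5 - 1*(-5)) = 8 + (-5 + 5) = 8 + 0 = 8)
(R + L(5))*z(10) = (-28 + 8)*10 = -20*10 = -200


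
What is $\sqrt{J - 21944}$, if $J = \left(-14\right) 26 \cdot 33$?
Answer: $2 i \sqrt{8489} \approx 184.27 i$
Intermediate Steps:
$J = -12012$ ($J = \left(-364\right) 33 = -12012$)
$\sqrt{J - 21944} = \sqrt{-12012 - 21944} = \sqrt{-33956} = 2 i \sqrt{8489}$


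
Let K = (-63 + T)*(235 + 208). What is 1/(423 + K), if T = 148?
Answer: 1/38078 ≈ 2.6262e-5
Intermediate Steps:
K = 37655 (K = (-63 + 148)*(235 + 208) = 85*443 = 37655)
1/(423 + K) = 1/(423 + 37655) = 1/38078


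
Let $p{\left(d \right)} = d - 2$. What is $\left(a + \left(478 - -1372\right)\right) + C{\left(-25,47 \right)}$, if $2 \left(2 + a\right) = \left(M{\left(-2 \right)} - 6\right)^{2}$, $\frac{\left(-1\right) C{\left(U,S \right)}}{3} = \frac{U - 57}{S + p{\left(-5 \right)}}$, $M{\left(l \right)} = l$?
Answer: $\frac{37723}{20} \approx 1886.2$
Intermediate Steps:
$p{\left(d \right)} = -2 + d$ ($p{\left(d \right)} = d - 2 = -2 + d$)
$C{\left(U,S \right)} = - \frac{3 \left(-57 + U\right)}{-7 + S}$ ($C{\left(U,S \right)} = - 3 \frac{U - 57}{S - 7} = - 3 \frac{-57 + U}{S - 7} = - 3 \frac{-57 + U}{-7 + S} = - \frac{3 \left(-57 + U\right)}{-7 + S}$)
$a = 30$ ($a = -2 + \frac{\left(-2 - 6\right)^{2}}{2} = -2 + \frac{\left(-8\right)^{2}}{2} = -2 + \frac{1}{2} \cdot 64 = -2 + 32 = 30$)
$\left(a + \left(478 - -1372\right)\right) + C{\left(-25,47 \right)} = \left(30 + \left(478 - -1372\right)\right) + \frac{3 \left(57 - -25\right)}{-7 + 47} = \left(30 + \left(478 + 1372\right)\right) + \frac{3 \left(57 + 25\right)}{40} = \left(30 + 1850\right) + 3 \cdot \frac{1}{40} \cdot 82 = 1880 + \frac{123}{20} = \frac{37723}{20}$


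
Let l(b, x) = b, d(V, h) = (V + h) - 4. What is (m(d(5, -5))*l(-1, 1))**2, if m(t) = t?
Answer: 16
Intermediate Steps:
d(V, h) = -4 + V + h
(m(d(5, -5))*l(-1, 1))**2 = ((-4 + 5 - 5)*(-1))**2 = (-4*(-1))**2 = 4**2 = 16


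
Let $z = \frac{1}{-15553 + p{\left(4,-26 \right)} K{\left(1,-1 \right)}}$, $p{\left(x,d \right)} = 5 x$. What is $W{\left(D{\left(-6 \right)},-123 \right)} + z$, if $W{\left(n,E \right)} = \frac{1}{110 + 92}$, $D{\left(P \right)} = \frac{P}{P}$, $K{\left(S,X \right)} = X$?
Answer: $\frac{15371}{3145746} \approx 0.0048863$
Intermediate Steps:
$D{\left(P \right)} = 1$
$W{\left(n,E \right)} = \frac{1}{202}$
$z = - \frac{1}{15573}$ ($z = \frac{1}{-15553 + 5 \cdot 4 \left(-1\right)} = \frac{1}{-15553 + 20 \left(-1\right)} = \frac{1}{-15553 - 20} = \frac{1}{-15573} = - \frac{1}{15573} \approx -6.4214 \cdot 10^{-5}$)
$W{\left(D{\left(-6 \right)},-123 \right)} + z = \frac{1}{202} - \frac{1}{15573} = \frac{15371}{3145746}$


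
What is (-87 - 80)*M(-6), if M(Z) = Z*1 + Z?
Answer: 2004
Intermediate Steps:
M(Z) = 2*Z (M(Z) = Z + Z = 2*Z)
(-87 - 80)*M(-6) = (-87 - 80)*(2*(-6)) = -167*(-12) = 2004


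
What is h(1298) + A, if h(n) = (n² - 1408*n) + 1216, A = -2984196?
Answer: -3125760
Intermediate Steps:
h(n) = 1216 + n² - 1408*n
h(1298) + A = (1216 + 1298² - 1408*1298) - 2984196 = (1216 + 1684804 - 1827584) - 2984196 = -141564 - 2984196 = -3125760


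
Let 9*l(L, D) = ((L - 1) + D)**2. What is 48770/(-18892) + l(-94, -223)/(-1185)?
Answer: -135031481/11193510 ≈ -12.063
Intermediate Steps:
l(L, D) = (-1 + D + L)**2/9 (l(L, D) = ((L - 1) + D)**2/9 = ((-1 + L) + D)**2/9 = (-1 + D + L)**2/9)
48770/(-18892) + l(-94, -223)/(-1185) = 48770/(-18892) + ((-1 - 223 - 94)**2/9)/(-1185) = 48770*(-1/18892) + ((1/9)*(-318)**2)*(-1/1185) = -24385/9446 + ((1/9)*101124)*(-1/1185) = -24385/9446 + 11236*(-1/1185) = -24385/9446 - 11236/1185 = -135031481/11193510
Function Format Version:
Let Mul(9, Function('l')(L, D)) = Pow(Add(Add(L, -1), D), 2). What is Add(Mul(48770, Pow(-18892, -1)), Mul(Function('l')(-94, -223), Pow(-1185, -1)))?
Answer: Rational(-135031481, 11193510) ≈ -12.063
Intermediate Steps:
Function('l')(L, D) = Mul(Rational(1, 9), Pow(Add(-1, D, L), 2)) (Function('l')(L, D) = Mul(Rational(1, 9), Pow(Add(Add(L, -1), D), 2)) = Mul(Rational(1, 9), Pow(Add(Add(-1, L), D), 2)) = Mul(Rational(1, 9), Pow(Add(-1, D, L), 2)))
Add(Mul(48770, Pow(-18892, -1)), Mul(Function('l')(-94, -223), Pow(-1185, -1))) = Add(Mul(48770, Pow(-18892, -1)), Mul(Mul(Rational(1, 9), Pow(Add(-1, -223, -94), 2)), Pow(-1185, -1))) = Add(Mul(48770, Rational(-1, 18892)), Mul(Mul(Rational(1, 9), Pow(-318, 2)), Rational(-1, 1185))) = Add(Rational(-24385, 9446), Mul(Mul(Rational(1, 9), 101124), Rational(-1, 1185))) = Add(Rational(-24385, 9446), Mul(11236, Rational(-1, 1185))) = Add(Rational(-24385, 9446), Rational(-11236, 1185)) = Rational(-135031481, 11193510)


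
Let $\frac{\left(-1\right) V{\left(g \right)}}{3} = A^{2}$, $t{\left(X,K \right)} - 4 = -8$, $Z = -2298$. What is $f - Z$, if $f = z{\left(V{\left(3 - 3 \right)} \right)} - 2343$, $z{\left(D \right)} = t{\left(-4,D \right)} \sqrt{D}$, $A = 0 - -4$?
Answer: $-45 - 16 i \sqrt{3} \approx -45.0 - 27.713 i$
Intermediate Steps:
$t{\left(X,K \right)} = -4$ ($t{\left(X,K \right)} = 4 - 8 = -4$)
$A = 4$ ($A = 0 + 4 = 4$)
$V{\left(g \right)} = -48$ ($V{\left(g \right)} = - 3 \cdot 4^{2} = \left(-3\right) 16 = -48$)
$z{\left(D \right)} = - 4 \sqrt{D}$
$f = -2343 - 16 i \sqrt{3}$ ($f = - 4 \sqrt{-48} - 2343 = - 4 \cdot 4 i \sqrt{3} - 2343 = - 16 i \sqrt{3} - 2343 = -2343 - 16 i \sqrt{3} \approx -2343.0 - 27.713 i$)
$f - Z = \left(-2343 - 16 i \sqrt{3}\right) - -2298 = \left(-2343 - 16 i \sqrt{3}\right) + 2298 = -45 - 16 i \sqrt{3}$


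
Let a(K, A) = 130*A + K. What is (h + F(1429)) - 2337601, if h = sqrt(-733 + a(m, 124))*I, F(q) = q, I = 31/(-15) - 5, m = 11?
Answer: -2336172 - 106*sqrt(15398)/15 ≈ -2.3370e+6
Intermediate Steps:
a(K, A) = K + 130*A
I = -106/15 (I = 31*(-1/15) - 5 = -31/15 - 5 = -106/15 ≈ -7.0667)
h = -106*sqrt(15398)/15 (h = sqrt(-733 + (11 + 130*124))*(-106/15) = sqrt(-733 + (11 + 16120))*(-106/15) = sqrt(-733 + 16131)*(-106/15) = sqrt(15398)*(-106/15) = -106*sqrt(15398)/15 ≈ -876.89)
(h + F(1429)) - 2337601 = (-106*sqrt(15398)/15 + 1429) - 2337601 = (1429 - 106*sqrt(15398)/15) - 2337601 = -2336172 - 106*sqrt(15398)/15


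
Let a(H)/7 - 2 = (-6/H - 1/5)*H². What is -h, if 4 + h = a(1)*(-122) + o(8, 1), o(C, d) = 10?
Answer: -17964/5 ≈ -3592.8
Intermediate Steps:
a(H) = 14 + 7*H²*(-⅕ - 6/H) (a(H) = 14 + 7*((-6/H - 1/5)*H²) = 14 + 7*((-6/H - 1*⅕)*H²) = 14 + 7*((-6/H - ⅕)*H²) = 14 + 7*((-⅕ - 6/H)*H²) = 14 + 7*(H²*(-⅕ - 6/H)) = 14 + 7*H²*(-⅕ - 6/H))
h = 17964/5 (h = -4 + ((14 - 42*1 - 7/5*1²)*(-122) + 10) = -4 + ((14 - 42 - 7/5*1)*(-122) + 10) = -4 + ((14 - 42 - 7/5)*(-122) + 10) = -4 + (-147/5*(-122) + 10) = -4 + (17934/5 + 10) = -4 + 17984/5 = 17964/5 ≈ 3592.8)
-h = -1*17964/5 = -17964/5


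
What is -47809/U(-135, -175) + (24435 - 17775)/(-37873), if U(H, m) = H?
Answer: 1809771157/5112855 ≈ 353.96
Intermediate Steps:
-47809/U(-135, -175) + (24435 - 17775)/(-37873) = -47809/(-135) + (24435 - 17775)/(-37873) = -47809*(-1/135) + 6660*(-1/37873) = 47809/135 - 6660/37873 = 1809771157/5112855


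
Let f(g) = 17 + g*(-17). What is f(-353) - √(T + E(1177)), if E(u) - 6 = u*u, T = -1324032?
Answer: 6018 - √61303 ≈ 5770.4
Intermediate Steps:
E(u) = 6 + u² (E(u) = 6 + u*u = 6 + u²)
f(g) = 17 - 17*g
f(-353) - √(T + E(1177)) = (17 - 17*(-353)) - √(-1324032 + (6 + 1177²)) = (17 + 6001) - √(-1324032 + (6 + 1385329)) = 6018 - √(-1324032 + 1385335) = 6018 - √61303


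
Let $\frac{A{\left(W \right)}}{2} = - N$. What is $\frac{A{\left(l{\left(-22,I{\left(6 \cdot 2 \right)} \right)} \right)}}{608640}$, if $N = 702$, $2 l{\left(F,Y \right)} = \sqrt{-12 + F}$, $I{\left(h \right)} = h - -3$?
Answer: $- \frac{117}{50720} \approx -0.0023068$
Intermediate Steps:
$I{\left(h \right)} = 3 + h$ ($I{\left(h \right)} = h + 3 = 3 + h$)
$l{\left(F,Y \right)} = \frac{\sqrt{-12 + F}}{2}$
$A{\left(W \right)} = -1404$ ($A{\left(W \right)} = 2 \left(\left(-1\right) 702\right) = 2 \left(-702\right) = -1404$)
$\frac{A{\left(l{\left(-22,I{\left(6 \cdot 2 \right)} \right)} \right)}}{608640} = - \frac{1404}{608640} = \left(-1404\right) \frac{1}{608640} = - \frac{117}{50720}$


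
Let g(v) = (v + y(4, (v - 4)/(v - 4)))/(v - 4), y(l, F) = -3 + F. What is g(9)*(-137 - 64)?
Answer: -1407/5 ≈ -281.40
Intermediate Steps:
g(v) = (-2 + v)/(-4 + v) (g(v) = (v + (-3 + (v - 4)/(v - 4)))/(v - 4) = (v + (-3 + (-4 + v)/(-4 + v)))/(-4 + v) = (v + (-3 + 1))/(-4 + v) = (v - 2)/(-4 + v) = (-2 + v)/(-4 + v))
g(9)*(-137 - 64) = ((-2 + 9)/(-4 + 9))*(-137 - 64) = (7/5)*(-201) = -1407/5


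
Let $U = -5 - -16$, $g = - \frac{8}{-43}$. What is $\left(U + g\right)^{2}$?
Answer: $\frac{231361}{1849} \approx 125.13$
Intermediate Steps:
$g = \frac{8}{43}$ ($g = \left(-8\right) \left(- \frac{1}{43}\right) = \frac{8}{43} \approx 0.18605$)
$U = 11$ ($U = -5 + 16 = 11$)
$\left(U + g\right)^{2} = \left(11 + \frac{8}{43}\right)^{2} = \left(\frac{481}{43}\right)^{2} = \frac{231361}{1849}$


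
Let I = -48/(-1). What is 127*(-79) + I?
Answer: -9985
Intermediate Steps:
I = 48 (I = -48*(-1) = 48)
127*(-79) + I = 127*(-79) + 48 = -10033 + 48 = -9985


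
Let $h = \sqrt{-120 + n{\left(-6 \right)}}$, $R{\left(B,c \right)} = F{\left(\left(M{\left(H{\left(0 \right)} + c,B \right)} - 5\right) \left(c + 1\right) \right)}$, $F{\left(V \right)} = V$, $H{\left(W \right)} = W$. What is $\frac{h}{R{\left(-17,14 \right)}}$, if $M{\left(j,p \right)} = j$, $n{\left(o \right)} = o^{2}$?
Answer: $\frac{2 i \sqrt{21}}{135} \approx 0.06789 i$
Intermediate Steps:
$R{\left(B,c \right)} = \left(1 + c\right) \left(-5 + c\right)$ ($R{\left(B,c \right)} = \left(\left(0 + c\right) - 5\right) \left(c + 1\right) = \left(c - 5\right) \left(1 + c\right) = \left(-5 + c\right) \left(1 + c\right) = \left(1 + c\right) \left(-5 + c\right)$)
$h = 2 i \sqrt{21}$ ($h = \sqrt{-120 + \left(-6\right)^{2}} = \sqrt{-120 + 36} = \sqrt{-84} = 2 i \sqrt{21} \approx 9.1651 i$)
$\frac{h}{R{\left(-17,14 \right)}} = \frac{2 i \sqrt{21}}{-5 + 14^{2} - 56} = \frac{2 i \sqrt{21}}{-5 + 196 - 56} = \frac{2 i \sqrt{21}}{135}$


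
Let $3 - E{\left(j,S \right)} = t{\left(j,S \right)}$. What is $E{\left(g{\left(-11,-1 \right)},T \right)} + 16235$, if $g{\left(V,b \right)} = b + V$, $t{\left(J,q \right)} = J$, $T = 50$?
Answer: $16250$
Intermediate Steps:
$g{\left(V,b \right)} = V + b$
$E{\left(j,S \right)} = 3 - j$
$E{\left(g{\left(-11,-1 \right)},T \right)} + 16235 = \left(3 - \left(-11 - 1\right)\right) + 16235 = \left(3 - -12\right) + 16235 = \left(3 + 12\right) + 16235 = 15 + 16235 = 16250$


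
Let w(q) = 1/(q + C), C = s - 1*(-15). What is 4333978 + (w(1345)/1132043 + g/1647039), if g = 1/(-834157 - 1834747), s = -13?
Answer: 9683509935654996824009169421/2234323740373161875592 ≈ 4.3340e+6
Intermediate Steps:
C = 2 (C = -13 - 1*(-15) = -13 + 15 = 2)
w(q) = 1/(2 + q) (w(q) = 1/(q + 2) = 1/(2 + q))
g = -1/2668904 (g = 1/(-2668904) = -1/2668904 ≈ -3.7469e-7)
4333978 + (w(1345)/1132043 + g/1647039) = 4333978 + (1/((2 + 1345)*1132043) - 1/2668904/1647039) = 4333978 + ((1/1132043)/1347 - 1/2668904*1/1647039) = 4333978 + ((1/1347)*(1/1132043) - 1/4395788975256) = 4333978 + (1/1524861921 - 1/4395788975256) = 4333978 + 1464754704445/2234323740373161875592 = 9683509935654996824009169421/2234323740373161875592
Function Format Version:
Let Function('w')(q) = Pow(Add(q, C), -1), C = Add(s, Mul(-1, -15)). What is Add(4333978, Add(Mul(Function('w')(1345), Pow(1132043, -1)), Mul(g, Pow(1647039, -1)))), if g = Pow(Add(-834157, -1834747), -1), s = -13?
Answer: Rational(9683509935654996824009169421, 2234323740373161875592) ≈ 4.3340e+6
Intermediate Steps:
C = 2 (C = Add(-13, Mul(-1, -15)) = Add(-13, 15) = 2)
Function('w')(q) = Pow(Add(2, q), -1) (Function('w')(q) = Pow(Add(q, 2), -1) = Pow(Add(2, q), -1))
g = Rational(-1, 2668904) (g = Pow(-2668904, -1) = Rational(-1, 2668904) ≈ -3.7469e-7)
Add(4333978, Add(Mul(Function('w')(1345), Pow(1132043, -1)), Mul(g, Pow(1647039, -1)))) = Add(4333978, Add(Mul(Pow(Add(2, 1345), -1), Pow(1132043, -1)), Mul(Rational(-1, 2668904), Pow(1647039, -1)))) = Add(4333978, Add(Mul(Pow(1347, -1), Rational(1, 1132043)), Mul(Rational(-1, 2668904), Rational(1, 1647039)))) = Add(4333978, Add(Mul(Rational(1, 1347), Rational(1, 1132043)), Rational(-1, 4395788975256))) = Add(4333978, Add(Rational(1, 1524861921), Rational(-1, 4395788975256))) = Add(4333978, Rational(1464754704445, 2234323740373161875592)) = Rational(9683509935654996824009169421, 2234323740373161875592)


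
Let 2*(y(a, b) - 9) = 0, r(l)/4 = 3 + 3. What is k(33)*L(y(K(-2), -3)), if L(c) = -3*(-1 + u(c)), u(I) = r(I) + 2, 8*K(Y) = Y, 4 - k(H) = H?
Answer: 2175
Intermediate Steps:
r(l) = 24 (r(l) = 4*(3 + 3) = 4*6 = 24)
k(H) = 4 - H
K(Y) = Y/8
u(I) = 26 (u(I) = 24 + 2 = 26)
y(a, b) = 9 (y(a, b) = 9 + (½)*0 = 9 + 0 = 9)
L(c) = -75 (L(c) = -3*(-1 + 26) = -3*25 = -75)
k(33)*L(y(K(-2), -3)) = (4 - 1*33)*(-75) = (4 - 33)*(-75) = -29*(-75) = 2175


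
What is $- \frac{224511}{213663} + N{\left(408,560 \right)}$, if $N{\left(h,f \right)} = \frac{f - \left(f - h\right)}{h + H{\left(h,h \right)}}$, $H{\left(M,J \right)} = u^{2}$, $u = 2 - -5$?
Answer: $- \frac{5142341}{32547997} \approx -0.15799$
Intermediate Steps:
$u = 7$ ($u = 2 + 5 = 7$)
$H{\left(M,J \right)} = 49$ ($H{\left(M,J \right)} = 7^{2} = 49$)
$N{\left(h,f \right)} = \frac{h}{49 + h}$ ($N{\left(h,f \right)} = \frac{f - \left(f - h\right)}{h + 49} = \frac{h}{49 + h}$)
$- \frac{224511}{213663} + N{\left(408,560 \right)} = - \frac{224511}{213663} + \frac{408}{49 + 408} = \left(-224511\right) \frac{1}{213663} + \frac{408}{457} = - \frac{74837}{71221} + 408 \cdot \frac{1}{457} = - \frac{74837}{71221} + \frac{408}{457} = - \frac{5142341}{32547997}$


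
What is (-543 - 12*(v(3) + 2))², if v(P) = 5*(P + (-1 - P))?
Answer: 257049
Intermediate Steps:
v(P) = -5 (v(P) = 5*(-1) = -5)
(-543 - 12*(v(3) + 2))² = (-543 - 12*(-5 + 2))² = (-543 - 12*(-3))² = (-543 + 36)² = (-507)² = 257049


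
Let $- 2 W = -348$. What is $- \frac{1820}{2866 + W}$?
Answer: $- \frac{91}{152} \approx -0.59868$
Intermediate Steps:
$W = 174$ ($W = \left(- \frac{1}{2}\right) \left(-348\right) = 174$)
$- \frac{1820}{2866 + W} = - \frac{1820}{2866 + 174} = - \frac{1820}{3040} = \left(-1820\right) \frac{1}{3040} = - \frac{91}{152}$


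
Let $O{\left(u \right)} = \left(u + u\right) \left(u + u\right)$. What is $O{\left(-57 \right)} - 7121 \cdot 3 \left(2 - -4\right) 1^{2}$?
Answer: $-115182$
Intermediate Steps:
$O{\left(u \right)} = 4 u^{2}$ ($O{\left(u \right)} = 2 u 2 u = 4 u^{2}$)
$O{\left(-57 \right)} - 7121 \cdot 3 \left(2 - -4\right) 1^{2} = 4 \left(-57\right)^{2} - 7121 \cdot 3 \left(2 - -4\right) 1^{2} = 4 \cdot 3249 - 7121 \cdot 3 \left(2 + 4\right) 1 = 12996 - 7121 \cdot 3 \cdot 6 \cdot 1 = 12996 - 7121 \cdot 18 \cdot 1 = 12996 - 7121 \cdot 18 = 12996 - 128178 = -115182$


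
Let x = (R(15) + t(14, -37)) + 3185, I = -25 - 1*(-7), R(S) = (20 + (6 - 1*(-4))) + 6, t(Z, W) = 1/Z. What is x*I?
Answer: -405855/7 ≈ -57979.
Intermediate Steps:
R(S) = 36 (R(S) = (20 + (6 + 4)) + 6 = (20 + 10) + 6 = 30 + 6 = 36)
I = -18 (I = -25 + 7 = -18)
x = 45095/14 (x = (36 + 1/14) + 3185 = 505/14 + 3185 = 45095/14 ≈ 3221.1)
x*I = (45095/14)*(-18) = -405855/7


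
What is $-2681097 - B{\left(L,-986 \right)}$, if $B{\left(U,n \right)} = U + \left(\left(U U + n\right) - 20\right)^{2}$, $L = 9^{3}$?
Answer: $-281363971051$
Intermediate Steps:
$L = 729$
$B{\left(U,n \right)} = U + \left(-20 + n + U^{2}\right)^{2}$ ($B{\left(U,n \right)} = U + \left(\left(U^{2} + n\right) - 20\right)^{2} = U + \left(\left(n + U^{2}\right) - 20\right)^{2} = U + \left(-20 + n + U^{2}\right)^{2}$)
$-2681097 - B{\left(L,-986 \right)} = -2681097 - \left(729 + \left(-20 - 986 + 729^{2}\right)^{2}\right) = -2681097 - \left(729 + \left(-20 - 986 + 531441\right)^{2}\right) = -2681097 - \left(729 + 530435^{2}\right) = -2681097 - \left(729 + 281361289225\right) = -2681097 - 281361289954 = -281363971051$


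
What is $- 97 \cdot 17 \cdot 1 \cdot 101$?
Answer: $-166549$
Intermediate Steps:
$- 97 \cdot 17 \cdot 1 \cdot 101 = \left(-97\right) 17 \cdot 101 = \left(-1649\right) 101 = -166549$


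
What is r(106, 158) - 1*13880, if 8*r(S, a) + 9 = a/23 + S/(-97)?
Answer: -247737431/17848 ≈ -13880.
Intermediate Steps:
r(S, a) = -9/8 - S/776 + a/184 (r(S, a) = -9/8 + (a/23 + S/(-97))/8 = -9/8 + (a*(1/23) + S*(-1/97))/8 = -9/8 + (a/23 - S/97)/8 = -9/8 + (-S/97 + a/23)/8 = -9/8 + (-S/776 + a/184) = -9/8 - S/776 + a/184)
r(106, 158) - 1*13880 = (-9/8 - 1/776*106 + (1/184)*158) - 1*13880 = (-9/8 - 53/388 + 79/92) - 13880 = -7191/17848 - 13880 = -247737431/17848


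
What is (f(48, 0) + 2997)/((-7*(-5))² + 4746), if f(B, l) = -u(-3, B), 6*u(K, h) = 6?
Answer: 428/853 ≈ 0.50176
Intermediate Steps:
u(K, h) = 1 (u(K, h) = (⅙)*6 = 1)
f(B, l) = -1 (f(B, l) = -1*1 = -1)
(f(48, 0) + 2997)/((-7*(-5))² + 4746) = (-1 + 2997)/((-7*(-5))² + 4746) = 2996/(35² + 4746) = 2996/(1225 + 4746) = 2996/5971 = 2996*(1/5971) = 428/853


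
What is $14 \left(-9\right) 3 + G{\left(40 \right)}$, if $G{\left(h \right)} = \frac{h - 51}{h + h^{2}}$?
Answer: $- \frac{619931}{1640} \approx -378.01$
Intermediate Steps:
$G{\left(h \right)} = \frac{-51 + h}{h + h^{2}}$
$14 \left(-9\right) 3 + G{\left(40 \right)} = 14 \left(-9\right) 3 + \frac{-51 + 40}{40 \left(1 + 40\right)} = \left(-126\right) 3 + \frac{1}{40} \cdot \frac{1}{41} \left(-11\right) = -378 + \frac{1}{40} \cdot \frac{1}{41} \left(-11\right) = -378 - \frac{11}{1640} = - \frac{619931}{1640}$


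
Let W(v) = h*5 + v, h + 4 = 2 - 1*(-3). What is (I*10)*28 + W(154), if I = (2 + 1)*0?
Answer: 159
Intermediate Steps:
h = 1 (h = -4 + (2 - 1*(-3)) = -4 + (2 + 3) = -4 + 5 = 1)
I = 0 (I = 3*0 = 0)
W(v) = 5 + v (W(v) = 1*5 + v = 5 + v)
(I*10)*28 + W(154) = (0*10)*28 + (5 + 154) = 0*28 + 159 = 0 + 159 = 159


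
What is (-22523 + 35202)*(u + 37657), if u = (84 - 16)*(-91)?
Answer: 398995451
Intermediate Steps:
u = -6188 (u = 68*(-91) = -6188)
(-22523 + 35202)*(u + 37657) = (-22523 + 35202)*(-6188 + 37657) = 12679*31469 = 398995451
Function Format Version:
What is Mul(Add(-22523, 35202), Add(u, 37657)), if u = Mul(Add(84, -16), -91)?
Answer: 398995451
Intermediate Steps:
u = -6188 (u = Mul(68, -91) = -6188)
Mul(Add(-22523, 35202), Add(u, 37657)) = Mul(Add(-22523, 35202), Add(-6188, 37657)) = Mul(12679, 31469) = 398995451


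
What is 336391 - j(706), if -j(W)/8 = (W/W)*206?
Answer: 338039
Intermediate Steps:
j(W) = -1648 (j(W) = -8*W/W*206 = -8*206 = -1648)
336391 - j(706) = 336391 - 1*(-1648) = 336391 + 1648 = 338039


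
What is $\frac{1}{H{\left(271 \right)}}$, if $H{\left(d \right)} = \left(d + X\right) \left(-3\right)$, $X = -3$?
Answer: $- \frac{1}{804} \approx -0.0012438$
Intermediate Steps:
$H{\left(d \right)} = 9 - 3 d$ ($H{\left(d \right)} = \left(d - 3\right) \left(-3\right) = \left(-3 + d\right) \left(-3\right) = 9 - 3 d$)
$\frac{1}{H{\left(271 \right)}} = \frac{1}{9 - 813} = \frac{1}{-804} = - \frac{1}{804}$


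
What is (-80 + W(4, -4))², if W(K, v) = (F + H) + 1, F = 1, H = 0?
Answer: 6084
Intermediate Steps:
W(K, v) = 2 (W(K, v) = (1 + 0) + 1 = 1 + 1 = 2)
(-80 + W(4, -4))² = (-80 + 2)² = (-78)² = 6084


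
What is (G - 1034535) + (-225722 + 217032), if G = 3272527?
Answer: 2229302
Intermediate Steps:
(G - 1034535) + (-225722 + 217032) = (3272527 - 1034535) + (-225722 + 217032) = 2237992 - 8690 = 2229302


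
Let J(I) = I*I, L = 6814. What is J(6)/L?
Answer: 18/3407 ≈ 0.0052832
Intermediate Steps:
J(I) = I²
J(6)/L = 6²/6814 = 36*(1/6814) = 18/3407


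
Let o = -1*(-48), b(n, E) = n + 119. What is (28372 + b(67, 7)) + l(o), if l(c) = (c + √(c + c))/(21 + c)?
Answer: 656850/23 + 4*√6/69 ≈ 28559.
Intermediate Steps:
b(n, E) = 119 + n
o = 48
l(c) = (c + √2*√c)/(21 + c) (l(c) = (c + √(2*c))/(21 + c) = (c + √2*√c)/(21 + c))
(28372 + b(67, 7)) + l(o) = (28372 + (119 + 67)) + (48 + √2*√48)/(21 + 48) = (28372 + 186) + (48 + √2*(4*√3))/69 = 28558 + (48 + 4*√6)/69 = 28558 + (16/23 + 4*√6/69) = 656850/23 + 4*√6/69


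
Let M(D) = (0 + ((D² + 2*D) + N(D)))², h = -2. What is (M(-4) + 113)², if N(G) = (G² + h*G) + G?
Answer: 804609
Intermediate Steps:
N(G) = G² - G (N(G) = (G² - 2*G) + G = G² - G)
M(D) = (D² + 2*D + D*(-1 + D))² (M(D) = (0 + ((D² + 2*D) + D*(-1 + D)))² = (0 + (D² + 2*D + D*(-1 + D)))² = (D² + 2*D + D*(-1 + D))²)
(M(-4) + 113)² = ((-4)²*(1 + 2*(-4))² + 113)² = (16*(1 - 8)² + 113)² = (16*(-7)² + 113)² = (16*49 + 113)² = (784 + 113)² = 897² = 804609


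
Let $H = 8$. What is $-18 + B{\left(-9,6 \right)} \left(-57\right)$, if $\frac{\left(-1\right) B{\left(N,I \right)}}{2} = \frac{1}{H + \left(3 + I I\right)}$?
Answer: $- \frac{732}{47} \approx -15.574$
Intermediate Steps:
$B{\left(N,I \right)} = - \frac{2}{11 + I^{2}}$ ($B{\left(N,I \right)} = - \frac{2}{8 + \left(3 + I I\right)} = - \frac{2}{8 + \left(3 + I^{2}\right)} = - \frac{2}{11 + I^{2}}$)
$-18 + B{\left(-9,6 \right)} \left(-57\right) = -18 + - \frac{2}{11 + 6^{2}} \left(-57\right) = -18 + - \frac{2}{11 + 36} \left(-57\right) = -18 + - \frac{2}{47} \left(-57\right) = -18 + \left(-2\right) \frac{1}{47} \left(-57\right) = -18 - - \frac{114}{47} = -18 + \frac{114}{47} = - \frac{732}{47}$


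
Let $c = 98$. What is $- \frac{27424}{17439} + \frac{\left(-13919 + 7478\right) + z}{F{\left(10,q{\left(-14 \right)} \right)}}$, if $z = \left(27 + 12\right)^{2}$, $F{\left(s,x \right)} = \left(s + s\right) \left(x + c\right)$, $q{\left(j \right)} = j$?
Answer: $- \frac{1098935}{244146} \approx -4.5011$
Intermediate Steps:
$F{\left(s,x \right)} = 2 s \left(98 + x\right)$ ($F{\left(s,x \right)} = \left(s + s\right) \left(x + 98\right) = 2 s \left(98 + x\right)$)
$z = 1521$ ($z = 39^{2} = 1521$)
$- \frac{27424}{17439} + \frac{\left(-13919 + 7478\right) + z}{F{\left(10,q{\left(-14 \right)} \right)}} = - \frac{27424}{17439} + \frac{\left(-13919 + 7478\right) + 1521}{2 \cdot 10 \left(98 - 14\right)} = \left(-27424\right) \frac{1}{17439} + \frac{-6441 + 1521}{2 \cdot 10 \cdot 84} = - \frac{27424}{17439} - \frac{4920}{1680} = - \frac{27424}{17439} - \frac{41}{14} = - \frac{1098935}{244146}$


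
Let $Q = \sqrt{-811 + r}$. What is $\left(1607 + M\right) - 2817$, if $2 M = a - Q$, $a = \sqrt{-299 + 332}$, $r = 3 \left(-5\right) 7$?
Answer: $-1210 + \frac{\sqrt{33}}{2} - i \sqrt{229} \approx -1207.1 - 15.133 i$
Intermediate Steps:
$r = -105$ ($r = \left(-15\right) 7 = -105$)
$a = \sqrt{33} \approx 5.7446$
$Q = 2 i \sqrt{229}$ ($Q = \sqrt{-811 - 105} = \sqrt{-916} = 2 i \sqrt{229} \approx 30.266 i$)
$M = \frac{\sqrt{33}}{2} - i \sqrt{229}$ ($M = \frac{\sqrt{33} - 2 i \sqrt{229}}{2} = \frac{\sqrt{33}}{2} - i \sqrt{229} \approx 2.8723 - 15.133 i$)
$\left(1607 + M\right) - 2817 = \left(1607 + \left(\frac{\sqrt{33}}{2} - i \sqrt{229}\right)\right) - 2817 = \left(1607 + \frac{\sqrt{33}}{2} - i \sqrt{229}\right) - 2817 = -1210 + \frac{\sqrt{33}}{2} - i \sqrt{229}$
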